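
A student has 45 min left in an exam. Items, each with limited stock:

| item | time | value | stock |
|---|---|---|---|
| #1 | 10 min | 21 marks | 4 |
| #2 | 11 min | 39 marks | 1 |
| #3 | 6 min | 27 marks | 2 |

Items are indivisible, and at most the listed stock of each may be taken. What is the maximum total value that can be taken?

135 marks

Best selections within time 45 and stock limits:
- 2×#1 + 1×#2 + 2×#3: time 43, value 135
- 3×#1 + 2×#3: time 42, value 117
Best: 135 marks.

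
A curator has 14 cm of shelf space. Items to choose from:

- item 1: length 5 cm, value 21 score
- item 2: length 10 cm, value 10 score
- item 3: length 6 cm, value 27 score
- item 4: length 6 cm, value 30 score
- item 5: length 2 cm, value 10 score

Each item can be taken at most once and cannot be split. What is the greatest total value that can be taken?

67 score

Check high-value combinations within 14 cm:
- item 3+item 4+item 5: length 6+6+2=14, value 27+30+10=67
- item 1+item 4+item 5: length 5+6+2=13, value 21+30+10=61
- item 1+item 3+item 5: length 5+6+2=13, value 21+27+10=58
- item 3+item 4: length 6+6=12, value 27+30=57
Best: 67 score.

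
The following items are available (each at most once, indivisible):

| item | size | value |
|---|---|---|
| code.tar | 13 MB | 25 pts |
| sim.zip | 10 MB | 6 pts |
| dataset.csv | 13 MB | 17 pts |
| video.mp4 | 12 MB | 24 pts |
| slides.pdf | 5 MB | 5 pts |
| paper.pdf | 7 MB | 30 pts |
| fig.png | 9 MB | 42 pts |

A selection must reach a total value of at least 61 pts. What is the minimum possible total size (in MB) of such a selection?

Subsets with value ≥ 61, sorted by total size:
- paper.pdf+fig.png: size 16, value 72
- slides.pdf+paper.pdf+fig.png: size 21, value 77
Minimum size: 16 MB.

16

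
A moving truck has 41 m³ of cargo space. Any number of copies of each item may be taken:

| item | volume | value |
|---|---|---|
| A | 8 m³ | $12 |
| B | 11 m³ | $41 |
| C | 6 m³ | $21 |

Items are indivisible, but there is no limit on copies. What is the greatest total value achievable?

$146

Best value-per-unit is B at 41/11; filling with it alone gives 3×41 = 123.
Optimal mix: 1×B + 5×C → volume 41, value 146.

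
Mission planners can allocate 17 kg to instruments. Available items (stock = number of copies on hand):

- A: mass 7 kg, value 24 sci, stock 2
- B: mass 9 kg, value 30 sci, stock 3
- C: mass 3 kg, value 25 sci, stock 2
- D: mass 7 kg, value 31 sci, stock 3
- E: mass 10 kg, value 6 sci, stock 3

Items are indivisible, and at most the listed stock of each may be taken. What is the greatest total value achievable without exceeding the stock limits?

Best selections within mass 17 and stock limits:
- 1×C + 2×D: mass 17, value 87
- 2×C + 1×D: mass 13, value 81
- 1×B + 2×C: mass 15, value 80
- 1×A + 1×C + 1×D: mass 17, value 80
Best: 87 sci.

87 sci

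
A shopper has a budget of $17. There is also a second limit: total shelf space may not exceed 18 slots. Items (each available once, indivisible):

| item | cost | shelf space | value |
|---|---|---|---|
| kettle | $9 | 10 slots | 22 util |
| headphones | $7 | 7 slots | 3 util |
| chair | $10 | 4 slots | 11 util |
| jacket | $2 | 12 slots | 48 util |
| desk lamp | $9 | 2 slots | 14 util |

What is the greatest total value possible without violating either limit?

Feasible sets respecting both limits:
- jacket+desk lamp: cost 11, shelf space 14, value 62
- chair+jacket: cost 12, shelf space 16, value 59
- jacket: cost 2, shelf space 12, value 48
- kettle+headphones: cost 16, shelf space 17, value 25
Best: 62 util.

62 util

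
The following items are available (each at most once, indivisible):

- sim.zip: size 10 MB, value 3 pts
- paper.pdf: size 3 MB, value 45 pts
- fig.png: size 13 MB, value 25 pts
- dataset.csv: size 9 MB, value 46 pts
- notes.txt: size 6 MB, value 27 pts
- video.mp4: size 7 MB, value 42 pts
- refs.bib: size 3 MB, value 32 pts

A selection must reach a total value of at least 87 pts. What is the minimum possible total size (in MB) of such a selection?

10

Subsets with value ≥ 87, sorted by total size:
- paper.pdf+video.mp4: size 10, value 87
- paper.pdf+notes.txt+refs.bib: size 12, value 104
- paper.pdf+dataset.csv: size 12, value 91
- paper.pdf+video.mp4+refs.bib: size 13, value 119
Minimum size: 10 MB.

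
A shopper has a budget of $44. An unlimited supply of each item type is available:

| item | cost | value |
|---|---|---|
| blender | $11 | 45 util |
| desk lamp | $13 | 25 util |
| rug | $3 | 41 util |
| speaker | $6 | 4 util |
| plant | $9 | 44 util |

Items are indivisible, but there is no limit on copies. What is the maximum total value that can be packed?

574 util

Best value-per-unit is rug at 41/3, and filling with it alone uses cost 14×3=42. No mix of the others beats 14×41 = 574.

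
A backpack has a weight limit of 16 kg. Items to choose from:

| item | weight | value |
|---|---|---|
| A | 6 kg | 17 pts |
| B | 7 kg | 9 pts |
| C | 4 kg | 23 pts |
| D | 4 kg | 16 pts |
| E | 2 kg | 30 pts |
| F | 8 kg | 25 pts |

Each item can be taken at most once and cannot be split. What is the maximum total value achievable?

86 pts

Check high-value combinations within 16 kg:
- A+C+D+E: weight 6+4+4+2=16, value 17+23+16+30=86
- C+E+F: weight 4+2+8=14, value 23+30+25=78
- A+E+F: weight 6+2+8=16, value 17+30+25=72
Best: 86 pts.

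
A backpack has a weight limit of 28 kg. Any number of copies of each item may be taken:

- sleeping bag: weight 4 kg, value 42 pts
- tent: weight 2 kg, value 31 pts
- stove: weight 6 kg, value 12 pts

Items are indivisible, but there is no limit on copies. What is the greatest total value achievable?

434 pts

Best value-per-unit is tent at 31/2, and filling with it alone uses weight 14×2=28. No mix of the others beats 14×31 = 434.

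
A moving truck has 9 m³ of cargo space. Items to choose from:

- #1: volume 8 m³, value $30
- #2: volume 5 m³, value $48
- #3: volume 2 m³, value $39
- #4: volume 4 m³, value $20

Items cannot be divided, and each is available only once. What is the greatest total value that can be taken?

$87

Check high-value combinations within 9 m³:
- #2+#3: volume 5+2=7, value 48+39=87
- #2+#4: volume 5+4=9, value 48+20=68
- #3+#4: volume 2+4=6, value 39+20=59
- #2: volume 5, value 48
- #3: volume 2, value 39
Best: $87.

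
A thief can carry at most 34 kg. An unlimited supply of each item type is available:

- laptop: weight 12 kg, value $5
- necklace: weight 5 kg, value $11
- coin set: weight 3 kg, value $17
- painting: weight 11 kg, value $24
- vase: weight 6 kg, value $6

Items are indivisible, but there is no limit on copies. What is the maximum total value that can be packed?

Best value-per-unit is coin set at 17/3, and filling with it alone uses weight 11×3=33. No mix of the others beats 11×17 = 187.

$187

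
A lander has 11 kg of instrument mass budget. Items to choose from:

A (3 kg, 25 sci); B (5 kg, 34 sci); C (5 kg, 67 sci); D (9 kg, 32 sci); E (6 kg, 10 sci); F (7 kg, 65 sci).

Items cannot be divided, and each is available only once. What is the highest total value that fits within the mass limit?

101 sci

Check high-value combinations within 11 kg:
- B+C: mass 5+5=10, value 34+67=101
- A+C: mass 3+5=8, value 25+67=92
- A+F: mass 3+7=10, value 25+65=90
- C+E: mass 5+6=11, value 67+10=77
- C: mass 5, value 67
Best: 101 sci.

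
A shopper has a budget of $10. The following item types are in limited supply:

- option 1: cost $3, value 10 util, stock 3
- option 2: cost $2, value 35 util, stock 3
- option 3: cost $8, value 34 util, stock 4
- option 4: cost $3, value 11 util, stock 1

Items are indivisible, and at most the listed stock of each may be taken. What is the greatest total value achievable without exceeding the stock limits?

116 util

Top feasible selections:
- 3×option 2 + 1×option 4: cost 9, value 116
- 1×option 1 + 3×option 2: cost 9, value 115
- 3×option 2: cost 6, value 105
- 1×option 1 + 2×option 2 + 1×option 4: cost 10, value 91
Best: 116 util.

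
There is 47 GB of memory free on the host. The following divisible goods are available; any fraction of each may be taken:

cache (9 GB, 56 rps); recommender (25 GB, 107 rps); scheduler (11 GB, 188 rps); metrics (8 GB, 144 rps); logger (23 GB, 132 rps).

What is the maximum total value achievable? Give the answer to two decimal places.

Take in order of value per unit:
- metrics (144/8 per unit): all 8 → value 144, running total 144.00
- scheduler (188/11 per unit): all 11 → value 188, running total 332.00
- cache (56/9 per unit): all 9 → value 56, running total 388.00
- logger (132/23 per unit): 19 of 23 → value 19×132/23 = 109.0435, running total 497.04
Total 497.04.

497.04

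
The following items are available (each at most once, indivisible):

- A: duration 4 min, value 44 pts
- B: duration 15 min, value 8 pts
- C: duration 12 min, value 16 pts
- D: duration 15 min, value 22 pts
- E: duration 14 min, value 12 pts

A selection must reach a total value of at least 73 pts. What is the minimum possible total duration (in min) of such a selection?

Subsets with value ≥ 73, sorted by total duration:
- A+C+D: duration 31, value 82
- A+D+E: duration 33, value 78
Minimum duration: 31 min.

31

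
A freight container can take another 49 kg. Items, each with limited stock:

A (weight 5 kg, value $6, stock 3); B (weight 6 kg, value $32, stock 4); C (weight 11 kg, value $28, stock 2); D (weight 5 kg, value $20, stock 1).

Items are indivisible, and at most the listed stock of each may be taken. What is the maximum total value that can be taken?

Top feasible selections:
- 4×B + 2×C: weight 46, value 184
- 1×A + 4×B + 1×C + 1×D: weight 45, value 182
- 4×B + 1×C + 1×D: weight 40, value 176
- 3×B + 2×C + 1×D: weight 45, value 172
Best: $184.

$184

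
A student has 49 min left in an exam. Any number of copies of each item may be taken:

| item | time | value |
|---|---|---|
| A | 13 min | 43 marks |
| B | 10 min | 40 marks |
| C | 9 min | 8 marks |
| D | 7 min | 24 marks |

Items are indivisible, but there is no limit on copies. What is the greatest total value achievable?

184 marks

Best value-per-unit is B at 40/10; filling with it alone gives 4×40 = 160.
Optimal mix: 4×B + 1×D → time 47, value 184.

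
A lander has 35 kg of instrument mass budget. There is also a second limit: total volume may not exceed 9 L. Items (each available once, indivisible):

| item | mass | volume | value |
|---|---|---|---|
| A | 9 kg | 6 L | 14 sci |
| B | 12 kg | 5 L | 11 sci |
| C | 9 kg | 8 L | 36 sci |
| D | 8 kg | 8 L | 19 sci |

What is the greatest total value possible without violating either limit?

Feasible sets respecting both limits:
- C: mass 9, volume 8, value 36
- D: mass 8, volume 8, value 19
- A: mass 9, volume 6, value 14
- B: mass 12, volume 5, value 11
Best: 36 sci.

36 sci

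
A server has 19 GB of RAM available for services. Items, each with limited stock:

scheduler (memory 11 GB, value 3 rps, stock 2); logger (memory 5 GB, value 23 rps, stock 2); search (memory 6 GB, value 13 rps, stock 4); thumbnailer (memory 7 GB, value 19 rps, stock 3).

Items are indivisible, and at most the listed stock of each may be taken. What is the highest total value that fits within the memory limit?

65 rps

Best selections within memory 19 and stock limits:
- 2×logger + 1×thumbnailer: memory 17, value 65
- 1×logger + 2×thumbnailer: memory 19, value 61
- 2×logger + 1×search: memory 16, value 59
Best: 65 rps.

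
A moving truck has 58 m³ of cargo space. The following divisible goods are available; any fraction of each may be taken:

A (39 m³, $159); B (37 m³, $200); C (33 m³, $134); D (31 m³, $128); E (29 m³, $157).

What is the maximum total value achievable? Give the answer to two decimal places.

Take in order of value per unit:
- E (157/29 per unit): all 29 → value 157, running total 157.00
- B (200/37 per unit): 29 of 37 → value 29×200/37 = 156.7568, running total 313.76
Total 313.76.

313.76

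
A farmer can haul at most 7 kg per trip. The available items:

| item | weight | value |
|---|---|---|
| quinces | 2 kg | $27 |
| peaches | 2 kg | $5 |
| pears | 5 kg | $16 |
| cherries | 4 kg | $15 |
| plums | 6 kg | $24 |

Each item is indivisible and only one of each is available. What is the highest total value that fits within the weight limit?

Check high-value combinations within 7 kg:
- quinces+pears: weight 2+5=7, value 27+16=43
- quinces+cherries: weight 2+4=6, value 27+15=42
- quinces+peaches: weight 2+2=4, value 27+5=32
Best: $43.

$43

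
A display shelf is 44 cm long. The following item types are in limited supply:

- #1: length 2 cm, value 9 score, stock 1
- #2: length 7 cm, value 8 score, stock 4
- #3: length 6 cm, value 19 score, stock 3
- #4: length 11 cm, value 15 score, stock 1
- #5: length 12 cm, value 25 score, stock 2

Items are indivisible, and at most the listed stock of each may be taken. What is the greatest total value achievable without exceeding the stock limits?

116 score

Best selections within length 44 and stock limits:
- 1×#1 + 3×#3 + 2×#5: length 44, value 116
- 3×#3 + 2×#5: length 42, value 107
Best: 116 score.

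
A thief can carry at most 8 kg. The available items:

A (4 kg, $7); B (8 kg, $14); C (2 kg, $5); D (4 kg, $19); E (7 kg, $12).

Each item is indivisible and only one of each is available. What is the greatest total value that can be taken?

Check high-value combinations within 8 kg:
- A+D: weight 4+4=8, value 7+19=26
- C+D: weight 2+4=6, value 5+19=24
- D: weight 4, value 19
- B: weight 8, value 14
Best: $26.

$26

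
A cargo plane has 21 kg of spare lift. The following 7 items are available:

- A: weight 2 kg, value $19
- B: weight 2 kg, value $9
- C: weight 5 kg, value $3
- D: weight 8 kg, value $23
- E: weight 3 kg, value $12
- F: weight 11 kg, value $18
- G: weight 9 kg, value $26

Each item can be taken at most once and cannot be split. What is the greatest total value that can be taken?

This is a 0/1 knapsack; check combinations near the capacity.
- A+B+D+G: weight 2+2+8+9=21, value 19+9+23+26=77
- A+B+C+E+G: weight 2+2+5+3+9=21, value 19+9+3+12+26=69
- A+D+G: weight 2+8+9=19, value 19+23+26=68
Best: $77.

$77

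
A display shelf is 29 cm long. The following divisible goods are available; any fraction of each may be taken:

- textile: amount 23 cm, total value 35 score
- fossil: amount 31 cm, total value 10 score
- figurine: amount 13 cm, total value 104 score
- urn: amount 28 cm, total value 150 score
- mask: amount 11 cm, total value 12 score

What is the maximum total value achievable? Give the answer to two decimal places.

189.71

Take in order of value per unit:
- figurine (104/13 per unit): all 13 → value 104, running total 104.00
- urn (150/28 per unit): 16 of 28 → value 16×150/28 = 85.7143, running total 189.71
Total 189.71.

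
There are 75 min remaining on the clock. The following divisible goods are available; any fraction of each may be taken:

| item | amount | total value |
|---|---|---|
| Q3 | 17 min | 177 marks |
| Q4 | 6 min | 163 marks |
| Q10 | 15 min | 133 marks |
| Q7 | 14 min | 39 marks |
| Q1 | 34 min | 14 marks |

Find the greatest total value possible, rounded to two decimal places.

Take in order of value per unit:
- Q4 (163/6 per unit): all 6 → value 163, running total 163.00
- Q3 (177/17 per unit): all 17 → value 177, running total 340.00
- Q10 (133/15 per unit): all 15 → value 133, running total 473.00
- Q7 (39/14 per unit): all 14 → value 39, running total 512.00
- Q1 (14/34 per unit): 23 of 34 → value 23×14/34 = 9.4706, running total 521.47
Total 521.47.

521.47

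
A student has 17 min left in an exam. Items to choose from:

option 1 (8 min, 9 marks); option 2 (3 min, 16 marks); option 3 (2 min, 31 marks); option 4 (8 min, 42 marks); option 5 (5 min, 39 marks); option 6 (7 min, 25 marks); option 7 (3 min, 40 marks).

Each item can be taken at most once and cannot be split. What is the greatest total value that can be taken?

This is a 0/1 knapsack; check combinations near the capacity.
- option 3+option 5+option 6+option 7: time 2+5+7+3=17, value 31+39+25+40=135
- option 2+option 3+option 4+option 7: time 3+2+8+3=16, value 16+31+42+40=129
- option 2+option 3+option 5+option 7: time 3+2+5+3=13, value 16+31+39+40=126
Best: 135 marks.

135 marks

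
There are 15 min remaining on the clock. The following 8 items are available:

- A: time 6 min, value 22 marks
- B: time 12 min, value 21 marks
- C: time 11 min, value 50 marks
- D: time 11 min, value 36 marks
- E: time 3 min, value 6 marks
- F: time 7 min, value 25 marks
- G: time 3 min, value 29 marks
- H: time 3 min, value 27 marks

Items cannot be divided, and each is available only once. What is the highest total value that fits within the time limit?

Check high-value combinations within 15 min:
- A+E+G+H: time 6+3+3+3=15, value 22+6+29+27=84
- F+G+H: time 7+3+3=13, value 25+29+27=81
- C+G: time 11+3=14, value 50+29=79
- A+G+H: time 6+3+3=12, value 22+29+27=78
- C+H: time 11+3=14, value 50+27=77
Best: 84 marks.

84 marks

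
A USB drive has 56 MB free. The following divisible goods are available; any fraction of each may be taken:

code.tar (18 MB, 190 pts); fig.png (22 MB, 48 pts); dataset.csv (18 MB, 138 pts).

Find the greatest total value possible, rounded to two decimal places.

371.64

Take in order of value per unit:
- code.tar (190/18 per unit): all 18 → value 190, running total 190.00
- dataset.csv (138/18 per unit): all 18 → value 138, running total 328.00
- fig.png (48/22 per unit): 20 of 22 → value 20×48/22 = 43.6364, running total 371.64
Total 371.64.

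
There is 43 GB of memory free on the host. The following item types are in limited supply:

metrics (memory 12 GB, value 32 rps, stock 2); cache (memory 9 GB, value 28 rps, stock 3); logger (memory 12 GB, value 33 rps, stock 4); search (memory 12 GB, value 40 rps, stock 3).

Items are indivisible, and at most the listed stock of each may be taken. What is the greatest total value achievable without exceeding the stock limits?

136 rps

Top feasible selections:
- 2×cache + 2×search: memory 42, value 136
- 2×cache + 1×logger + 1×search: memory 42, value 129
Best: 136 rps.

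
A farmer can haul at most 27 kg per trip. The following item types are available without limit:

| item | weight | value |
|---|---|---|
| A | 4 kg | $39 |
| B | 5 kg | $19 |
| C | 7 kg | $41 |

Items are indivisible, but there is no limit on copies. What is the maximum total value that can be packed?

$236

Best value-per-unit is A at 39/4; filling with it alone gives 6×39 = 234.
Optimal mix: 5×A + 1×C → weight 27, value 236.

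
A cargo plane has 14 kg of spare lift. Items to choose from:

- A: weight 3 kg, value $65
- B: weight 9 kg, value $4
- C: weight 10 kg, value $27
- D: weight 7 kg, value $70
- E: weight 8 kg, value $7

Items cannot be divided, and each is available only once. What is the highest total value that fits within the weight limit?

$135

Check high-value combinations within 14 kg:
- A+D: weight 3+7=10, value 65+70=135
- A+C: weight 3+10=13, value 65+27=92
- A+E: weight 3+8=11, value 65+7=72
- D: weight 7, value 70
- A+B: weight 3+9=12, value 65+4=69
Best: $135.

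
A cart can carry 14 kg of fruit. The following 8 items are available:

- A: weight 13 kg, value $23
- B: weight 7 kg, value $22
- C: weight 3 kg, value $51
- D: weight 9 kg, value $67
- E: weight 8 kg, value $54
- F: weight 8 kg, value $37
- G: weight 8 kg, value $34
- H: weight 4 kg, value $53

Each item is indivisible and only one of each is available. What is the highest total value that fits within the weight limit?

$126

Check high-value combinations within 14 kg:
- B+C+H: weight 7+3+4=14, value 22+51+53=126
- D+H: weight 9+4=13, value 67+53=120
- C+D: weight 3+9=12, value 51+67=118
- E+H: weight 8+4=12, value 54+53=107
Best: $126.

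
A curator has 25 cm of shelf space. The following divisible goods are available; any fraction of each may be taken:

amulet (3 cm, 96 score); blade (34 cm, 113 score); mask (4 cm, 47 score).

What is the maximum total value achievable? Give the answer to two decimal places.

Take in order of value per unit:
- amulet (96/3 per unit): all 3 → value 96, running total 96.00
- mask (47/4 per unit): all 4 → value 47, running total 143.00
- blade (113/34 per unit): 18 of 34 → value 18×113/34 = 59.8235, running total 202.82
Total 202.82.

202.82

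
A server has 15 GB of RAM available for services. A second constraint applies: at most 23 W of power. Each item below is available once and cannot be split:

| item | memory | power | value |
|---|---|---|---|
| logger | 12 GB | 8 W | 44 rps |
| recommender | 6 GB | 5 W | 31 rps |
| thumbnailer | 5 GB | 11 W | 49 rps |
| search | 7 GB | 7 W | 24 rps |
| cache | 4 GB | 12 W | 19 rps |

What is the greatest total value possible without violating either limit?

80 rps

Feasible sets respecting both limits:
- recommender+thumbnailer: memory 11, power 16, value 80
- thumbnailer+search: memory 12, power 18, value 73
- thumbnailer+cache: memory 9, power 23, value 68
- recommender+search: memory 13, power 12, value 55
Best: 80 rps.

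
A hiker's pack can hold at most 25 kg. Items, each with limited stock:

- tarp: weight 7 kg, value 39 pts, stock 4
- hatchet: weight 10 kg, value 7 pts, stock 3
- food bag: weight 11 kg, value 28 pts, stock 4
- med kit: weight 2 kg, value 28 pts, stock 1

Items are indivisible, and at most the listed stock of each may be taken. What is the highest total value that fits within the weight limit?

Best selections within weight 25 and stock limits:
- 3×tarp + 1×med kit: weight 23, value 145
- 3×tarp: weight 21, value 117
- 2×tarp + 1×med kit: weight 16, value 106
Best: 145 pts.

145 pts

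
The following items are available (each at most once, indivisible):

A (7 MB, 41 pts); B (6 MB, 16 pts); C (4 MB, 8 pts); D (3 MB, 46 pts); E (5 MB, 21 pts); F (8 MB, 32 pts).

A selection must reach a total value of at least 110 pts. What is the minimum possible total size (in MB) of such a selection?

18

Subsets with value ≥ 110, sorted by total size:
- A+D+F: size 18, value 119
- A+C+D+E: size 19, value 116
- A+B+C+D: size 20, value 111
Minimum size: 18 MB.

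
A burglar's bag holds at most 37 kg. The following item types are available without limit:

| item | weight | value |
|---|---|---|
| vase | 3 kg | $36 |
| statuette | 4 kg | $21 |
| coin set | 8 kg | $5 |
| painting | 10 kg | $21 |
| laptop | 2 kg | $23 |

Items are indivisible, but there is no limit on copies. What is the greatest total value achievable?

$442

Best value-per-unit is vase at 36/3; filling with it alone gives 12×36 = 432.
Optimal mix: 11×vase + 2×laptop → weight 37, value 442.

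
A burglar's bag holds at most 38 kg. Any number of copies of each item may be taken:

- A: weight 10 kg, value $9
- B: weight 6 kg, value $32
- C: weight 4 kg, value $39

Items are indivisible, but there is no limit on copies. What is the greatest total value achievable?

$351

Best value-per-unit is C at 39/4, and filling with it alone uses weight 9×4=36. No mix of the others beats 9×39 = 351.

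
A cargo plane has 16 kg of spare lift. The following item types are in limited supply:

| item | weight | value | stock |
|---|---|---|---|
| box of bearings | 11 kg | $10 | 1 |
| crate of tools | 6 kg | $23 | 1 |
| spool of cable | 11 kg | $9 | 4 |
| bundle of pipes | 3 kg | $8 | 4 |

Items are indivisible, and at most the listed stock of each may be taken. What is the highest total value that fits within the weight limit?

Best selections within weight 16 and stock limits:
- 1×crate of tools + 3×bundle of pipes: weight 15, value 47
- 1×crate of tools + 2×bundle of pipes: weight 12, value 39
Best: $47.

$47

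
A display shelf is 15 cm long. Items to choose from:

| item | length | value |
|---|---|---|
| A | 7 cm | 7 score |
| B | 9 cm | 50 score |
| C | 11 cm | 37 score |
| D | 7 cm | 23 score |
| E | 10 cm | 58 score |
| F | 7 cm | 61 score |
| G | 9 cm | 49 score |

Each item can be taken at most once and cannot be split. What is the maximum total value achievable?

Check high-value combinations within 15 cm:
- D+F: length 7+7=14, value 23+61=84
- A+F: length 7+7=14, value 7+61=68
- F: length 7, value 61
- E: length 10, value 58
Best: 84 score.

84 score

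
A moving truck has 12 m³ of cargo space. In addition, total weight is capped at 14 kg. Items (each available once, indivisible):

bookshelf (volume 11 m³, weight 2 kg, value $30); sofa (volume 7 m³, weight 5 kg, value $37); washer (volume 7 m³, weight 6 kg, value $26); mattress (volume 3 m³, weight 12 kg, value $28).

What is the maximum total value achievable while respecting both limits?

$37

Feasible sets respecting both limits:
- sofa: volume 7, weight 5, value 37
- bookshelf: volume 11, weight 2, value 30
- mattress: volume 3, weight 12, value 28
- washer: volume 7, weight 6, value 26
Best: $37.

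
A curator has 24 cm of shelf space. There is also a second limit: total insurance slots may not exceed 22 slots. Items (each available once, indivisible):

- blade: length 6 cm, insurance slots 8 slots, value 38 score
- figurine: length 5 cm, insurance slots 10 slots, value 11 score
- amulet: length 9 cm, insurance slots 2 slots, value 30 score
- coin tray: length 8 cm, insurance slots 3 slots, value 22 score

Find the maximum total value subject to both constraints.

Feasible sets respecting both limits:
- blade+amulet+coin tray: length 23, insurance slots 13, value 90
- blade+figurine+amulet: length 20, insurance slots 20, value 79
- blade+figurine+coin tray: length 19, insurance slots 21, value 71
- blade+amulet: length 15, insurance slots 10, value 68
Best: 90 score.

90 score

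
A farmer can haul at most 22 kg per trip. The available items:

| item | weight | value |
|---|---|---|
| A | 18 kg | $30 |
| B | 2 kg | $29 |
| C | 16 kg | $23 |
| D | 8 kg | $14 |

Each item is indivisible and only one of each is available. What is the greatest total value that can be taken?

This is a 0/1 knapsack; check combinations near the capacity.
- A+B: weight 18+2=20, value 30+29=59
- B+C: weight 2+16=18, value 29+23=52
- B+D: weight 2+8=10, value 29+14=43
Best: $59.

$59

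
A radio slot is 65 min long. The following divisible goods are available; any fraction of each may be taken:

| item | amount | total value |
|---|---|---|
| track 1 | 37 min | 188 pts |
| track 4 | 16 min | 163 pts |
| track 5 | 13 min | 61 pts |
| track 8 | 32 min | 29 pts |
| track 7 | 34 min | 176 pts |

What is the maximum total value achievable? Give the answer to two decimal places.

Take in order of value per unit:
- track 4 (163/16 per unit): all 16 → value 163, running total 163.00
- track 7 (176/34 per unit): all 34 → value 176, running total 339.00
- track 1 (188/37 per unit): 15 of 37 → value 15×188/37 = 76.2162, running total 415.22
Total 415.22.

415.22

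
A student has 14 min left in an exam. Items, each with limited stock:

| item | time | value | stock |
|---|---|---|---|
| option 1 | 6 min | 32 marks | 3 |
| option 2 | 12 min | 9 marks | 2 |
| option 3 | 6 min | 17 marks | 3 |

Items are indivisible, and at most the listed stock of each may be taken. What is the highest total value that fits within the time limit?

64 marks

Top feasible selections:
- 2×option 1: time 12, value 64
- 1×option 1 + 1×option 3: time 12, value 49
- 2×option 3: time 12, value 34
Best: 64 marks.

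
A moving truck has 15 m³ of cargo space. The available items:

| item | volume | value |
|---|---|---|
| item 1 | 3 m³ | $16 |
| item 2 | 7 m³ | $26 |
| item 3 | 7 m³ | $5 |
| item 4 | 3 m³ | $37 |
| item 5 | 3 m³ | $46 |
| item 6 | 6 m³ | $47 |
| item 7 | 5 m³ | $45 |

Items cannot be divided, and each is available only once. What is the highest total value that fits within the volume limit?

Check high-value combinations within 15 m³:
- item 1+item 4+item 5+item 6: volume 3+3+3+6=15, value 16+37+46+47=146
- item 1+item 4+item 5+item 7: volume 3+3+3+5=14, value 16+37+46+45=144
- item 5+item 6+item 7: volume 3+6+5=14, value 46+47+45=138
- item 4+item 5+item 6: volume 3+3+6=12, value 37+46+47=130
Best: $146.

$146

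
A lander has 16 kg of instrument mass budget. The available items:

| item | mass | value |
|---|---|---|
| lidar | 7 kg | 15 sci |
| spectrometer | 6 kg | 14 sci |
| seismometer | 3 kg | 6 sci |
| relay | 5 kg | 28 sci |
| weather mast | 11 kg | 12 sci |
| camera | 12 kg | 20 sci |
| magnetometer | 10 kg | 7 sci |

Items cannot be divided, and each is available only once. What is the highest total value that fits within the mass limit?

Check high-value combinations within 16 kg:
- lidar+seismometer+relay: mass 7+3+5=15, value 15+6+28=49
- spectrometer+seismometer+relay: mass 6+3+5=14, value 14+6+28=48
- lidar+relay: mass 7+5=12, value 15+28=43
- spectrometer+relay: mass 6+5=11, value 14+28=42
- relay+weather mast: mass 5+11=16, value 28+12=40
Best: 49 sci.

49 sci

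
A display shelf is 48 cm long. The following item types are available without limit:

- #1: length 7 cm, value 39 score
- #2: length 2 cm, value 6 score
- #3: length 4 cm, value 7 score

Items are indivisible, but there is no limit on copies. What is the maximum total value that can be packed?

Best value-per-unit is #1 at 39/7; filling with it alone gives 6×39 = 234.
Optimal mix: 6×#1 + 3×#2 → length 48, value 252.

252 score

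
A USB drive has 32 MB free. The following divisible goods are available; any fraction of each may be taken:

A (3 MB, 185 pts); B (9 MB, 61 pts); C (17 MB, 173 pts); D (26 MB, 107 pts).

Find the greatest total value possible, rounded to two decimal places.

Take in order of value per unit:
- A (185/3 per unit): all 3 → value 185, running total 185.00
- C (173/17 per unit): all 17 → value 173, running total 358.00
- B (61/9 per unit): all 9 → value 61, running total 419.00
- D (107/26 per unit): 3 of 26 → value 3×107/26 = 12.3462, running total 431.35
Total 431.35.

431.35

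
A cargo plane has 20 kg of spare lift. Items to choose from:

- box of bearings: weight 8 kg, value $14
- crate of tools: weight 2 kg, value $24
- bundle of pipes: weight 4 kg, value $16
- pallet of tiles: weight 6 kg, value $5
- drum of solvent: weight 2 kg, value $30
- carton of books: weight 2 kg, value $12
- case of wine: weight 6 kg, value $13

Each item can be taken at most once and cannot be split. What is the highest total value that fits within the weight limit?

$96

Check high-value combinations within 20 kg:
- box of bearings+crate of tools+bundle of pipes+drum of solvent+carton of books: weight 8+2+4+2+2=18, value 14+24+16+30+12=96
- crate of tools+bundle of pipes+drum of solvent+carton of books+case of wine: weight 2+4+2+2+6=16, value 24+16+30+12+13=95
- box of bearings+crate of tools+drum of solvent+carton of books+case of wine: weight 8+2+2+2+6=20, value 14+24+30+12+13=93
- crate of tools+bundle of pipes+pallet of tiles+drum of solvent+case of wine: weight 2+4+6+2+6=20, value 24+16+5+30+13=88
Best: $96.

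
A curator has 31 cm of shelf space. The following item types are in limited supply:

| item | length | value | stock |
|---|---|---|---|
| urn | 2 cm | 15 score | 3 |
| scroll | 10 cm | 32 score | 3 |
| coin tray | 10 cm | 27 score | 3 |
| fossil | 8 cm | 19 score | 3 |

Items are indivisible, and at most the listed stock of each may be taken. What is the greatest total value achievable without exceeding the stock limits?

Top feasible selections:
- 3×urn + 2×scroll: length 26, value 109
- 3×urn + 1×scroll + 1×coin tray: length 26, value 104
- 3×urn + 3×fossil: length 30, value 102
- 2×urn + 1×scroll + 2×fossil: length 30, value 100
Best: 109 score.

109 score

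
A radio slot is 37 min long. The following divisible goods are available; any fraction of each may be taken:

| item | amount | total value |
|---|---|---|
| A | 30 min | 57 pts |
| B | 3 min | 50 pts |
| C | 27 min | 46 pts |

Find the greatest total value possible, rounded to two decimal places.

Take in order of value per unit:
- B (50/3 per unit): all 3 → value 50, running total 50.00
- A (57/30 per unit): all 30 → value 57, running total 107.00
- C (46/27 per unit): 4 of 27 → value 4×46/27 = 6.8148, running total 113.81
Total 113.81.

113.81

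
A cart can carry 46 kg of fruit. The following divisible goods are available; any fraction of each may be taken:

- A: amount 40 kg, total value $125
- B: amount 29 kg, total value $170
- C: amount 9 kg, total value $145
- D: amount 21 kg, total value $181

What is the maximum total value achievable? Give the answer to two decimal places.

Take in order of value per unit:
- C (145/9 per unit): all 9 → value 145, running total 145.00
- D (181/21 per unit): all 21 → value 181, running total 326.00
- B (170/29 per unit): 16 of 29 → value 16×170/29 = 93.7931, running total 419.79
Total 419.79.

419.79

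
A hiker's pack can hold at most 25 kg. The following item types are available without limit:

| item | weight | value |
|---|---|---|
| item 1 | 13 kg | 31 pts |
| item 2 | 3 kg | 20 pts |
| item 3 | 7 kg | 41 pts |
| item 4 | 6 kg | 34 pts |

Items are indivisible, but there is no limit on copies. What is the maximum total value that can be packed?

161 pts

Best value-per-unit is item 2 at 20/3; filling with it alone gives 8×20 = 160.
Optimal mix: 6×item 2 + 1×item 3 → weight 25, value 161.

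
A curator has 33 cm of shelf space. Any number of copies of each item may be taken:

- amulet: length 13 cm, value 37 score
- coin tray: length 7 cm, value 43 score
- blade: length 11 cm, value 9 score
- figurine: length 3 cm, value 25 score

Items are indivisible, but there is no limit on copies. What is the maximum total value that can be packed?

275 score

Best value-per-unit is figurine at 25/3, and filling with it alone uses length 11×3=33. No mix of the others beats 11×25 = 275.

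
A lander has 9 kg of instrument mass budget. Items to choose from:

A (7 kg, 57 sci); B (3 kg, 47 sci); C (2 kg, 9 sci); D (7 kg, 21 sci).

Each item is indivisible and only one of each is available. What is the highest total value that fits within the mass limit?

Check high-value combinations within 9 kg:
- A+C: mass 7+2=9, value 57+9=66
- A: mass 7, value 57
- B+C: mass 3+2=5, value 47+9=56
- B: mass 3, value 47
Best: 66 sci.

66 sci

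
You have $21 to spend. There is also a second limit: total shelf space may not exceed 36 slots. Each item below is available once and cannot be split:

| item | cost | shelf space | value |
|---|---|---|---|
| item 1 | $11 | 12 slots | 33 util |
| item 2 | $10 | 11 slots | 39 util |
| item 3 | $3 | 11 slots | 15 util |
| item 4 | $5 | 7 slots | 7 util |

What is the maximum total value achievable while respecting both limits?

Feasible sets respecting both limits:
- item 1+item 2: cost 21, shelf space 23, value 72
- item 2+item 3+item 4: cost 18, shelf space 29, value 61
- item 1+item 3+item 4: cost 19, shelf space 30, value 55
Best: 72 util.

72 util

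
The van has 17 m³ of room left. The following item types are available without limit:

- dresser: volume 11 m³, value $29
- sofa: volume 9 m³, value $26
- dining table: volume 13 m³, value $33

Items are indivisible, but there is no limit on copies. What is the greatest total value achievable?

Best value-per-unit is sofa at 26/9; filling with it alone gives 1×26 = 26.
Optimal mix: 1×dining table → volume 13, value 33.

$33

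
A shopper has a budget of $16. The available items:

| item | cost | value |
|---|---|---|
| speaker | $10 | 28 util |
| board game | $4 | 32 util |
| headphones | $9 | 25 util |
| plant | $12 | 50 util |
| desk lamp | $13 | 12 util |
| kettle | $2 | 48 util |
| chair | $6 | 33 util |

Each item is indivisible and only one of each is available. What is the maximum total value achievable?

113 util

Check high-value combinations within $16:
- board game+kettle+chair: cost 4+2+6=12, value 32+48+33=113
- speaker+board game+kettle: cost 10+4+2=16, value 28+32+48=108
- board game+headphones+kettle: cost 4+9+2=15, value 32+25+48=105
- plant+kettle: cost 12+2=14, value 50+48=98
- board game+plant: cost 4+12=16, value 32+50=82
Best: 113 util.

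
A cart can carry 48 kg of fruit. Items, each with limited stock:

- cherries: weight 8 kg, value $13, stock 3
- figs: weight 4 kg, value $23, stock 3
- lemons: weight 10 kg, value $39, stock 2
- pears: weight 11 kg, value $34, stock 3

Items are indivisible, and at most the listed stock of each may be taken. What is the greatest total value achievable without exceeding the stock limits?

Best selections within weight 48 and stock limits:
- 3×figs + 2×lemons + 1×pears: weight 43, value 181
- 3×figs + 1×lemons + 2×pears: weight 44, value 176
- 2×cherries + 3×figs + 2×lemons: weight 48, value 173
Best: $181.

$181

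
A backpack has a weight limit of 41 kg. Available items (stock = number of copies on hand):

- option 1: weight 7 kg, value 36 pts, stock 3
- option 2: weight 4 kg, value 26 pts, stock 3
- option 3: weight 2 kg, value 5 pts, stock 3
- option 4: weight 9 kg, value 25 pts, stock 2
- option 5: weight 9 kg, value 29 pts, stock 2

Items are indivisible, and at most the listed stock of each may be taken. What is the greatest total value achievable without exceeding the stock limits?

Top feasible selections:
- 3×option 1 + 3×option 2 + 3×option 3: weight 39, value 201
- 3×option 1 + 3×option 2 + 2×option 3: weight 37, value 196
Best: 201 pts.

201 pts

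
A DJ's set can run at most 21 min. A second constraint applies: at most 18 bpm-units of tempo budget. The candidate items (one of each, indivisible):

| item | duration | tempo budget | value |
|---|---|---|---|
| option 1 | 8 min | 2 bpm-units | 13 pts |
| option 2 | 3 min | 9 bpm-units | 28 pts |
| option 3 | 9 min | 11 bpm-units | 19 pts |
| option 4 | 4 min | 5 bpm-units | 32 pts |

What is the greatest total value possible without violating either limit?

73 pts

Feasible sets respecting both limits:
- option 1+option 2+option 4: duration 15, tempo budget 16, value 73
- option 1+option 3+option 4: duration 21, tempo budget 18, value 64
- option 2+option 4: duration 7, tempo budget 14, value 60
- option 3+option 4: duration 13, tempo budget 16, value 51
Best: 73 pts.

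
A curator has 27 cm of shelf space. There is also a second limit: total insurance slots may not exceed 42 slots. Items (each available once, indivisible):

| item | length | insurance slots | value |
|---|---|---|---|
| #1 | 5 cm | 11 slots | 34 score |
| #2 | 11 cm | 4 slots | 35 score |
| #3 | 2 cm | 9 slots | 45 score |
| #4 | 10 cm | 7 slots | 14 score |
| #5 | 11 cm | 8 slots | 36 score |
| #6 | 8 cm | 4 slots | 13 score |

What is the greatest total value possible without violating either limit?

128 score

Feasible sets respecting both limits:
- #1+#3+#5+#6: length 26, insurance slots 32, value 128
- #1+#2+#3+#6: length 26, insurance slots 28, value 127
- #2+#3+#5: length 24, insurance slots 21, value 116
Best: 128 score.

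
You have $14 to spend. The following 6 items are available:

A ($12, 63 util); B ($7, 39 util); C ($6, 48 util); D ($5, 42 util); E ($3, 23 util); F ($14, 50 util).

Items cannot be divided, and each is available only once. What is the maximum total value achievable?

Check high-value combinations within $14:
- C+D+E: cost 6+5+3=14, value 48+42+23=113
- C+D: cost 6+5=11, value 48+42=90
- B+C: cost 7+6=13, value 39+48=87
- B+D: cost 7+5=12, value 39+42=81
- C+E: cost 6+3=9, value 48+23=71
Best: 113 util.

113 util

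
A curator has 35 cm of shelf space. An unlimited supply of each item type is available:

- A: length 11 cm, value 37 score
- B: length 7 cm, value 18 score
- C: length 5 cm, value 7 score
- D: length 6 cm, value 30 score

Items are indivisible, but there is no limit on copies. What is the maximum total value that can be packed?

157 score

Best value-per-unit is D at 30/6; filling with it alone gives 5×30 = 150.
Optimal mix: 1×A + 4×D → length 35, value 157.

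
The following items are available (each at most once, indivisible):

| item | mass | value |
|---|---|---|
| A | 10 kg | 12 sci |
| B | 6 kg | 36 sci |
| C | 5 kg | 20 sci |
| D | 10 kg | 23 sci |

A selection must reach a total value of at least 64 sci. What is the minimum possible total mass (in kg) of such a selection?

21

Subsets with value ≥ 64, sorted by total mass:
- B+C+D: mass 21, value 79
- A+B+C: mass 21, value 68
Minimum mass: 21 kg.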